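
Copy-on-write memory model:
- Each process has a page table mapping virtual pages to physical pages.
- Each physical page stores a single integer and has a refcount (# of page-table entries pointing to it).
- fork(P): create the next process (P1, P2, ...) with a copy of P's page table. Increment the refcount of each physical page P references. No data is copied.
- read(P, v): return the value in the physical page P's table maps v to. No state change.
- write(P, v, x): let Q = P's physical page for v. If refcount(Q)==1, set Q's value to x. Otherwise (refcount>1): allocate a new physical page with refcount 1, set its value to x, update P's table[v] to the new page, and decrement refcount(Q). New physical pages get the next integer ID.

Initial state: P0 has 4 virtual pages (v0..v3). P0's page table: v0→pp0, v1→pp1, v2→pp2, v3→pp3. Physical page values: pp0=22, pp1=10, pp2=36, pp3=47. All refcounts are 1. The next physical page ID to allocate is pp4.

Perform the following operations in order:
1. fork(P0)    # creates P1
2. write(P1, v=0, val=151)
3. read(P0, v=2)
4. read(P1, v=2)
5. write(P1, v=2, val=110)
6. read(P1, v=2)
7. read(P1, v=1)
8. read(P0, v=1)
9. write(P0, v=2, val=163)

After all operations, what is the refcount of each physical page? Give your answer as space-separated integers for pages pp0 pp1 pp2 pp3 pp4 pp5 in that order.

Op 1: fork(P0) -> P1. 4 ppages; refcounts: pp0:2 pp1:2 pp2:2 pp3:2
Op 2: write(P1, v0, 151). refcount(pp0)=2>1 -> COPY to pp4. 5 ppages; refcounts: pp0:1 pp1:2 pp2:2 pp3:2 pp4:1
Op 3: read(P0, v2) -> 36. No state change.
Op 4: read(P1, v2) -> 36. No state change.
Op 5: write(P1, v2, 110). refcount(pp2)=2>1 -> COPY to pp5. 6 ppages; refcounts: pp0:1 pp1:2 pp2:1 pp3:2 pp4:1 pp5:1
Op 6: read(P1, v2) -> 110. No state change.
Op 7: read(P1, v1) -> 10. No state change.
Op 8: read(P0, v1) -> 10. No state change.
Op 9: write(P0, v2, 163). refcount(pp2)=1 -> write in place. 6 ppages; refcounts: pp0:1 pp1:2 pp2:1 pp3:2 pp4:1 pp5:1

Answer: 1 2 1 2 1 1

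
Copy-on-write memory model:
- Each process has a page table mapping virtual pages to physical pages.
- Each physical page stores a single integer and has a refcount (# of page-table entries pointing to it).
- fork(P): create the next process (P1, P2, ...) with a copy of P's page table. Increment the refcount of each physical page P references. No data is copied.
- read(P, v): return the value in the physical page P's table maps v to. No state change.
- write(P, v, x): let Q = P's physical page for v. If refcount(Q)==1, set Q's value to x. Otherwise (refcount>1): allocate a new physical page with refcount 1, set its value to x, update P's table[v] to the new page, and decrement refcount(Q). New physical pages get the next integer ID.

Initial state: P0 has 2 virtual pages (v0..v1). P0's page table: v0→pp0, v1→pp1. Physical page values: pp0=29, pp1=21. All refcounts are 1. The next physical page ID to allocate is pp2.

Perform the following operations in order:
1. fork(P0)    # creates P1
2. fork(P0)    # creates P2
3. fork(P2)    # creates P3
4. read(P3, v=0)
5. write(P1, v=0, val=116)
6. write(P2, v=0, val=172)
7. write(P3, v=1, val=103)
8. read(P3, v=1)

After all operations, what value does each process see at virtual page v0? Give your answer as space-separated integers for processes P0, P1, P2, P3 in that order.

Op 1: fork(P0) -> P1. 2 ppages; refcounts: pp0:2 pp1:2
Op 2: fork(P0) -> P2. 2 ppages; refcounts: pp0:3 pp1:3
Op 3: fork(P2) -> P3. 2 ppages; refcounts: pp0:4 pp1:4
Op 4: read(P3, v0) -> 29. No state change.
Op 5: write(P1, v0, 116). refcount(pp0)=4>1 -> COPY to pp2. 3 ppages; refcounts: pp0:3 pp1:4 pp2:1
Op 6: write(P2, v0, 172). refcount(pp0)=3>1 -> COPY to pp3. 4 ppages; refcounts: pp0:2 pp1:4 pp2:1 pp3:1
Op 7: write(P3, v1, 103). refcount(pp1)=4>1 -> COPY to pp4. 5 ppages; refcounts: pp0:2 pp1:3 pp2:1 pp3:1 pp4:1
Op 8: read(P3, v1) -> 103. No state change.
P0: v0 -> pp0 = 29
P1: v0 -> pp2 = 116
P2: v0 -> pp3 = 172
P3: v0 -> pp0 = 29

Answer: 29 116 172 29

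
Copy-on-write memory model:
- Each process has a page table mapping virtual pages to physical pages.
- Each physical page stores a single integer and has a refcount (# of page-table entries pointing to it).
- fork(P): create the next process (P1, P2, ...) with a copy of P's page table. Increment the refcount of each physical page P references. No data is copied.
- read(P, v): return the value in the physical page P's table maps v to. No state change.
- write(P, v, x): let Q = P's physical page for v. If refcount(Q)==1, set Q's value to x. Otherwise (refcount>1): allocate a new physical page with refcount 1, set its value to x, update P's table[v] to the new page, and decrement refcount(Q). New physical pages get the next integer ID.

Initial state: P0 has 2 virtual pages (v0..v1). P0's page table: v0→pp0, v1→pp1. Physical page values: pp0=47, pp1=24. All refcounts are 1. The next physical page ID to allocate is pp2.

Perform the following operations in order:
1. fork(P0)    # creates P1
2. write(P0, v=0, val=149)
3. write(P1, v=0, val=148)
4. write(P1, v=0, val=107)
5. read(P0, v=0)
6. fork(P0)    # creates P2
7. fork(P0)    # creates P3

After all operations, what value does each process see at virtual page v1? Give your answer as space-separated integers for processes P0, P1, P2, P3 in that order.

Op 1: fork(P0) -> P1. 2 ppages; refcounts: pp0:2 pp1:2
Op 2: write(P0, v0, 149). refcount(pp0)=2>1 -> COPY to pp2. 3 ppages; refcounts: pp0:1 pp1:2 pp2:1
Op 3: write(P1, v0, 148). refcount(pp0)=1 -> write in place. 3 ppages; refcounts: pp0:1 pp1:2 pp2:1
Op 4: write(P1, v0, 107). refcount(pp0)=1 -> write in place. 3 ppages; refcounts: pp0:1 pp1:2 pp2:1
Op 5: read(P0, v0) -> 149. No state change.
Op 6: fork(P0) -> P2. 3 ppages; refcounts: pp0:1 pp1:3 pp2:2
Op 7: fork(P0) -> P3. 3 ppages; refcounts: pp0:1 pp1:4 pp2:3
P0: v1 -> pp1 = 24
P1: v1 -> pp1 = 24
P2: v1 -> pp1 = 24
P3: v1 -> pp1 = 24

Answer: 24 24 24 24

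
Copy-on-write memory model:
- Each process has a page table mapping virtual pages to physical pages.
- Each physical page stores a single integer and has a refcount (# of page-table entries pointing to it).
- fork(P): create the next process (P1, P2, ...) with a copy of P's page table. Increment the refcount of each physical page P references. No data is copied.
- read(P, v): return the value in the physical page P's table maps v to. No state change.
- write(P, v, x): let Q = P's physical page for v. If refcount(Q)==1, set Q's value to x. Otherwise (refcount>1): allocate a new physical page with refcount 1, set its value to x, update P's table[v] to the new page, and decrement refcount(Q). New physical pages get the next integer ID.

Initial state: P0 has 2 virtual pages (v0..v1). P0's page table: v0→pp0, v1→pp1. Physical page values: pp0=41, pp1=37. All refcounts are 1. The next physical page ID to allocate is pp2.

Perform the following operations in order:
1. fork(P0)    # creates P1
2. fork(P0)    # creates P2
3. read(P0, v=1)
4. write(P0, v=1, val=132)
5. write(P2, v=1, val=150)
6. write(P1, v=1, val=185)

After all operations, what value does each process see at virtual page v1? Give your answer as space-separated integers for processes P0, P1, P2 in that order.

Answer: 132 185 150

Derivation:
Op 1: fork(P0) -> P1. 2 ppages; refcounts: pp0:2 pp1:2
Op 2: fork(P0) -> P2. 2 ppages; refcounts: pp0:3 pp1:3
Op 3: read(P0, v1) -> 37. No state change.
Op 4: write(P0, v1, 132). refcount(pp1)=3>1 -> COPY to pp2. 3 ppages; refcounts: pp0:3 pp1:2 pp2:1
Op 5: write(P2, v1, 150). refcount(pp1)=2>1 -> COPY to pp3. 4 ppages; refcounts: pp0:3 pp1:1 pp2:1 pp3:1
Op 6: write(P1, v1, 185). refcount(pp1)=1 -> write in place. 4 ppages; refcounts: pp0:3 pp1:1 pp2:1 pp3:1
P0: v1 -> pp2 = 132
P1: v1 -> pp1 = 185
P2: v1 -> pp3 = 150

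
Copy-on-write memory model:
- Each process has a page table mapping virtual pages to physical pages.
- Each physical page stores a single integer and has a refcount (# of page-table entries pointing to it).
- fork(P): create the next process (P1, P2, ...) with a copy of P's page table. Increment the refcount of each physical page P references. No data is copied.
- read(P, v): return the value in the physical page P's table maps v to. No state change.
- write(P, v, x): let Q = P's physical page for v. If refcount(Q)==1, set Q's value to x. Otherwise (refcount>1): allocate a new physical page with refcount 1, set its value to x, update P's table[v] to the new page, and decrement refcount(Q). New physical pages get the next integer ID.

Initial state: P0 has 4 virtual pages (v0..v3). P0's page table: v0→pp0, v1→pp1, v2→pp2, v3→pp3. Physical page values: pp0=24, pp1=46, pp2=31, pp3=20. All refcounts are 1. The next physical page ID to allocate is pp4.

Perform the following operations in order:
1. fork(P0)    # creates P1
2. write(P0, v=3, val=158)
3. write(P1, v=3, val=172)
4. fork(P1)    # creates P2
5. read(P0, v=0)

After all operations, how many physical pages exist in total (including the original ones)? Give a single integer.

Op 1: fork(P0) -> P1. 4 ppages; refcounts: pp0:2 pp1:2 pp2:2 pp3:2
Op 2: write(P0, v3, 158). refcount(pp3)=2>1 -> COPY to pp4. 5 ppages; refcounts: pp0:2 pp1:2 pp2:2 pp3:1 pp4:1
Op 3: write(P1, v3, 172). refcount(pp3)=1 -> write in place. 5 ppages; refcounts: pp0:2 pp1:2 pp2:2 pp3:1 pp4:1
Op 4: fork(P1) -> P2. 5 ppages; refcounts: pp0:3 pp1:3 pp2:3 pp3:2 pp4:1
Op 5: read(P0, v0) -> 24. No state change.

Answer: 5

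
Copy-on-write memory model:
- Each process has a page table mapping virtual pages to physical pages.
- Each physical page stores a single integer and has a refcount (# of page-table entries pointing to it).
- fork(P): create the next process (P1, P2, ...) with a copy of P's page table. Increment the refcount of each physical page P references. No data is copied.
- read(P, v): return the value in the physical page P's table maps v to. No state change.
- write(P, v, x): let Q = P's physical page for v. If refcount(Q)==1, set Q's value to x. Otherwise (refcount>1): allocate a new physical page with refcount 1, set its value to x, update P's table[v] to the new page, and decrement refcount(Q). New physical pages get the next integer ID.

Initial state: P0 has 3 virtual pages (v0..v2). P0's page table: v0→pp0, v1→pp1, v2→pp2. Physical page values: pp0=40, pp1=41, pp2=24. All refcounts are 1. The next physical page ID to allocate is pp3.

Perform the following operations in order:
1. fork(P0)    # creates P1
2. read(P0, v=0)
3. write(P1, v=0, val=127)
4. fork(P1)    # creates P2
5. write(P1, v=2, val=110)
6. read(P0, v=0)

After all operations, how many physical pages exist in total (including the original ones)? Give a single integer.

Op 1: fork(P0) -> P1. 3 ppages; refcounts: pp0:2 pp1:2 pp2:2
Op 2: read(P0, v0) -> 40. No state change.
Op 3: write(P1, v0, 127). refcount(pp0)=2>1 -> COPY to pp3. 4 ppages; refcounts: pp0:1 pp1:2 pp2:2 pp3:1
Op 4: fork(P1) -> P2. 4 ppages; refcounts: pp0:1 pp1:3 pp2:3 pp3:2
Op 5: write(P1, v2, 110). refcount(pp2)=3>1 -> COPY to pp4. 5 ppages; refcounts: pp0:1 pp1:3 pp2:2 pp3:2 pp4:1
Op 6: read(P0, v0) -> 40. No state change.

Answer: 5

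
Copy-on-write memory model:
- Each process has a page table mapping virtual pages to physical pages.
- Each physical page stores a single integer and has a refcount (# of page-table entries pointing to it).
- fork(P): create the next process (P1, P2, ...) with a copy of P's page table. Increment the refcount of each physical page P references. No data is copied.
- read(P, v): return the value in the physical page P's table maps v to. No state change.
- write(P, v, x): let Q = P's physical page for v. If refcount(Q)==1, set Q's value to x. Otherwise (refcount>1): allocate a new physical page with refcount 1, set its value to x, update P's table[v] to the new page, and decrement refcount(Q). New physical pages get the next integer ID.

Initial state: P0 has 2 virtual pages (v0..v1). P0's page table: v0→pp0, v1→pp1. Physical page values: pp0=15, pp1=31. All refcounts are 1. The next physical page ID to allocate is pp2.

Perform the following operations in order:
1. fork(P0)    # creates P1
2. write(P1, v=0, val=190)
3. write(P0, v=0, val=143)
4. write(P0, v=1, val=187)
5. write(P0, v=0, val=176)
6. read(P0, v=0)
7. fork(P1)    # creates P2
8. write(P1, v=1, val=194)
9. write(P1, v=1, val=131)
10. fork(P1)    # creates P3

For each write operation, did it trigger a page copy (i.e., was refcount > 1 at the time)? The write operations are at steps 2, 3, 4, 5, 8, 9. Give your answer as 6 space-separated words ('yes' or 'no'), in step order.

Op 1: fork(P0) -> P1. 2 ppages; refcounts: pp0:2 pp1:2
Op 2: write(P1, v0, 190). refcount(pp0)=2>1 -> COPY to pp2. 3 ppages; refcounts: pp0:1 pp1:2 pp2:1
Op 3: write(P0, v0, 143). refcount(pp0)=1 -> write in place. 3 ppages; refcounts: pp0:1 pp1:2 pp2:1
Op 4: write(P0, v1, 187). refcount(pp1)=2>1 -> COPY to pp3. 4 ppages; refcounts: pp0:1 pp1:1 pp2:1 pp3:1
Op 5: write(P0, v0, 176). refcount(pp0)=1 -> write in place. 4 ppages; refcounts: pp0:1 pp1:1 pp2:1 pp3:1
Op 6: read(P0, v0) -> 176. No state change.
Op 7: fork(P1) -> P2. 4 ppages; refcounts: pp0:1 pp1:2 pp2:2 pp3:1
Op 8: write(P1, v1, 194). refcount(pp1)=2>1 -> COPY to pp4. 5 ppages; refcounts: pp0:1 pp1:1 pp2:2 pp3:1 pp4:1
Op 9: write(P1, v1, 131). refcount(pp4)=1 -> write in place. 5 ppages; refcounts: pp0:1 pp1:1 pp2:2 pp3:1 pp4:1
Op 10: fork(P1) -> P3. 5 ppages; refcounts: pp0:1 pp1:1 pp2:3 pp3:1 pp4:2

yes no yes no yes no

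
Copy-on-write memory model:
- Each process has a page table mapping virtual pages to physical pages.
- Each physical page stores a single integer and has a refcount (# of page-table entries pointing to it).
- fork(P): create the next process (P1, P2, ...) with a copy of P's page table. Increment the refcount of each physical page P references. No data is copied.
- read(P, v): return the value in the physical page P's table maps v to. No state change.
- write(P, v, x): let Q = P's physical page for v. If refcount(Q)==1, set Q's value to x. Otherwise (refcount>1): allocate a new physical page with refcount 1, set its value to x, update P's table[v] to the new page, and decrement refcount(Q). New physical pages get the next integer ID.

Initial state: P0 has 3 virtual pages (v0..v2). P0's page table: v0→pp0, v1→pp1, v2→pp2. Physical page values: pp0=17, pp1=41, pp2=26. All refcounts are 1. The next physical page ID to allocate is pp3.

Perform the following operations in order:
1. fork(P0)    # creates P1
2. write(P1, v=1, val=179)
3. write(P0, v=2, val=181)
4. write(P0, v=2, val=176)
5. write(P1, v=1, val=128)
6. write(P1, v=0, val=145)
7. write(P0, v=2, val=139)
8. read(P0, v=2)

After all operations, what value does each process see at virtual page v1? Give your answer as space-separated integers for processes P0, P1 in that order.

Op 1: fork(P0) -> P1. 3 ppages; refcounts: pp0:2 pp1:2 pp2:2
Op 2: write(P1, v1, 179). refcount(pp1)=2>1 -> COPY to pp3. 4 ppages; refcounts: pp0:2 pp1:1 pp2:2 pp3:1
Op 3: write(P0, v2, 181). refcount(pp2)=2>1 -> COPY to pp4. 5 ppages; refcounts: pp0:2 pp1:1 pp2:1 pp3:1 pp4:1
Op 4: write(P0, v2, 176). refcount(pp4)=1 -> write in place. 5 ppages; refcounts: pp0:2 pp1:1 pp2:1 pp3:1 pp4:1
Op 5: write(P1, v1, 128). refcount(pp3)=1 -> write in place. 5 ppages; refcounts: pp0:2 pp1:1 pp2:1 pp3:1 pp4:1
Op 6: write(P1, v0, 145). refcount(pp0)=2>1 -> COPY to pp5. 6 ppages; refcounts: pp0:1 pp1:1 pp2:1 pp3:1 pp4:1 pp5:1
Op 7: write(P0, v2, 139). refcount(pp4)=1 -> write in place. 6 ppages; refcounts: pp0:1 pp1:1 pp2:1 pp3:1 pp4:1 pp5:1
Op 8: read(P0, v2) -> 139. No state change.
P0: v1 -> pp1 = 41
P1: v1 -> pp3 = 128

Answer: 41 128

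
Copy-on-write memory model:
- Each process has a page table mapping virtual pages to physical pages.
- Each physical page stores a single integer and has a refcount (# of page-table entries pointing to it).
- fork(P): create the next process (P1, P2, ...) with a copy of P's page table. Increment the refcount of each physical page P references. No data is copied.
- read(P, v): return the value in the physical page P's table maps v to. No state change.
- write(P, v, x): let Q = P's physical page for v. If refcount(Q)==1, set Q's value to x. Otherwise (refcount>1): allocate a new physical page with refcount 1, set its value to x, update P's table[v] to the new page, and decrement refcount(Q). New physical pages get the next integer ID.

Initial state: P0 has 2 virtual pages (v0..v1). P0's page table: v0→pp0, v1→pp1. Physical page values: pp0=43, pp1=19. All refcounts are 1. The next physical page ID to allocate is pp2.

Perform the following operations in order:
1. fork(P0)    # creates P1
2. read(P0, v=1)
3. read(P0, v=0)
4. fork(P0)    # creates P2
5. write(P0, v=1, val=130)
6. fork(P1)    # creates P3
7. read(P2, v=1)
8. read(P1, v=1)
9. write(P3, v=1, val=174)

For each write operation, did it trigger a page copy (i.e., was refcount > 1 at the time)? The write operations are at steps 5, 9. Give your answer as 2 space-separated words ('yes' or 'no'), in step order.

Op 1: fork(P0) -> P1. 2 ppages; refcounts: pp0:2 pp1:2
Op 2: read(P0, v1) -> 19. No state change.
Op 3: read(P0, v0) -> 43. No state change.
Op 4: fork(P0) -> P2. 2 ppages; refcounts: pp0:3 pp1:3
Op 5: write(P0, v1, 130). refcount(pp1)=3>1 -> COPY to pp2. 3 ppages; refcounts: pp0:3 pp1:2 pp2:1
Op 6: fork(P1) -> P3. 3 ppages; refcounts: pp0:4 pp1:3 pp2:1
Op 7: read(P2, v1) -> 19. No state change.
Op 8: read(P1, v1) -> 19. No state change.
Op 9: write(P3, v1, 174). refcount(pp1)=3>1 -> COPY to pp3. 4 ppages; refcounts: pp0:4 pp1:2 pp2:1 pp3:1

yes yes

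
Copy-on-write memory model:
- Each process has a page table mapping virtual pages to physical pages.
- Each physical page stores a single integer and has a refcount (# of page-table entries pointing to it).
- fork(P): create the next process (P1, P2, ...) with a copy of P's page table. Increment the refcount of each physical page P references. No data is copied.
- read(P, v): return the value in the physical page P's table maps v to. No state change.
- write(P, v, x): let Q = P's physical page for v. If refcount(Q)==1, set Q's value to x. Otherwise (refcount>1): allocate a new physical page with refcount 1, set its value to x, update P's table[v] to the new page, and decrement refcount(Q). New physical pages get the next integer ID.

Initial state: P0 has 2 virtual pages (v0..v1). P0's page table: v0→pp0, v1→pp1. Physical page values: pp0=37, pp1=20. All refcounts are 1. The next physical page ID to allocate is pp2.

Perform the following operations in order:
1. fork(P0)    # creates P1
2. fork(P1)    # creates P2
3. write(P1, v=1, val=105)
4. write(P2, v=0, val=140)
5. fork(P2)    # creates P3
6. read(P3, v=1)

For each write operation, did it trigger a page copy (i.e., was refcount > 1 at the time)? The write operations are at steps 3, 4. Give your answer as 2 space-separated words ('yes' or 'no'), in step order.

Op 1: fork(P0) -> P1. 2 ppages; refcounts: pp0:2 pp1:2
Op 2: fork(P1) -> P2. 2 ppages; refcounts: pp0:3 pp1:3
Op 3: write(P1, v1, 105). refcount(pp1)=3>1 -> COPY to pp2. 3 ppages; refcounts: pp0:3 pp1:2 pp2:1
Op 4: write(P2, v0, 140). refcount(pp0)=3>1 -> COPY to pp3. 4 ppages; refcounts: pp0:2 pp1:2 pp2:1 pp3:1
Op 5: fork(P2) -> P3. 4 ppages; refcounts: pp0:2 pp1:3 pp2:1 pp3:2
Op 6: read(P3, v1) -> 20. No state change.

yes yes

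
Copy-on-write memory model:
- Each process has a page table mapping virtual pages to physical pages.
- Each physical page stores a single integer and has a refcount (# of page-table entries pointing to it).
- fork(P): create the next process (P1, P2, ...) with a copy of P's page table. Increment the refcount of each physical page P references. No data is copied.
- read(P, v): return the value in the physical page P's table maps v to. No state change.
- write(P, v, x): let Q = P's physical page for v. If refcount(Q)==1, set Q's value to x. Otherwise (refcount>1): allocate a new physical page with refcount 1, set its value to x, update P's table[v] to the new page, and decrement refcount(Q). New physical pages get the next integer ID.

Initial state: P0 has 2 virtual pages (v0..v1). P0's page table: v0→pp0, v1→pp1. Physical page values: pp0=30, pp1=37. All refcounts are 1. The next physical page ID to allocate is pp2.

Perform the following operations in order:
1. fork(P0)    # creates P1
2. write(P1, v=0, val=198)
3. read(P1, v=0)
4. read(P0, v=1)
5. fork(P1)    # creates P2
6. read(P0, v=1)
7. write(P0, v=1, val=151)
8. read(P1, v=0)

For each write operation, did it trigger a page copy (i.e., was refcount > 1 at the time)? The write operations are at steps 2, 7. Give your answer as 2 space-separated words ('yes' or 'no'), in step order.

Op 1: fork(P0) -> P1. 2 ppages; refcounts: pp0:2 pp1:2
Op 2: write(P1, v0, 198). refcount(pp0)=2>1 -> COPY to pp2. 3 ppages; refcounts: pp0:1 pp1:2 pp2:1
Op 3: read(P1, v0) -> 198. No state change.
Op 4: read(P0, v1) -> 37. No state change.
Op 5: fork(P1) -> P2. 3 ppages; refcounts: pp0:1 pp1:3 pp2:2
Op 6: read(P0, v1) -> 37. No state change.
Op 7: write(P0, v1, 151). refcount(pp1)=3>1 -> COPY to pp3. 4 ppages; refcounts: pp0:1 pp1:2 pp2:2 pp3:1
Op 8: read(P1, v0) -> 198. No state change.

yes yes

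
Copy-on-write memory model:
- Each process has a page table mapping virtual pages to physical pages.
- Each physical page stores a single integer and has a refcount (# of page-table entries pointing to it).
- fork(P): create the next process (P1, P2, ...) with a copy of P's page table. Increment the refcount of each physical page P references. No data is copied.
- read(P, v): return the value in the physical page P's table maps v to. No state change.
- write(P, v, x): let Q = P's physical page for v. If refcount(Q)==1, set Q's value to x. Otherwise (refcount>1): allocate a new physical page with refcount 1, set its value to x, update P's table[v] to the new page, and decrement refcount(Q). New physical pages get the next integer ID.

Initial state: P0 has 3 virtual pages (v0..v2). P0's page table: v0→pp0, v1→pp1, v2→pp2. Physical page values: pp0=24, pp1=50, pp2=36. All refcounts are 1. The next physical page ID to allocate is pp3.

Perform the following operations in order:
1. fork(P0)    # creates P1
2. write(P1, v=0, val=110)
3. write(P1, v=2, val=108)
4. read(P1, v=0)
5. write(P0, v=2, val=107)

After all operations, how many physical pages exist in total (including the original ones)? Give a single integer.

Op 1: fork(P0) -> P1. 3 ppages; refcounts: pp0:2 pp1:2 pp2:2
Op 2: write(P1, v0, 110). refcount(pp0)=2>1 -> COPY to pp3. 4 ppages; refcounts: pp0:1 pp1:2 pp2:2 pp3:1
Op 3: write(P1, v2, 108). refcount(pp2)=2>1 -> COPY to pp4. 5 ppages; refcounts: pp0:1 pp1:2 pp2:1 pp3:1 pp4:1
Op 4: read(P1, v0) -> 110. No state change.
Op 5: write(P0, v2, 107). refcount(pp2)=1 -> write in place. 5 ppages; refcounts: pp0:1 pp1:2 pp2:1 pp3:1 pp4:1

Answer: 5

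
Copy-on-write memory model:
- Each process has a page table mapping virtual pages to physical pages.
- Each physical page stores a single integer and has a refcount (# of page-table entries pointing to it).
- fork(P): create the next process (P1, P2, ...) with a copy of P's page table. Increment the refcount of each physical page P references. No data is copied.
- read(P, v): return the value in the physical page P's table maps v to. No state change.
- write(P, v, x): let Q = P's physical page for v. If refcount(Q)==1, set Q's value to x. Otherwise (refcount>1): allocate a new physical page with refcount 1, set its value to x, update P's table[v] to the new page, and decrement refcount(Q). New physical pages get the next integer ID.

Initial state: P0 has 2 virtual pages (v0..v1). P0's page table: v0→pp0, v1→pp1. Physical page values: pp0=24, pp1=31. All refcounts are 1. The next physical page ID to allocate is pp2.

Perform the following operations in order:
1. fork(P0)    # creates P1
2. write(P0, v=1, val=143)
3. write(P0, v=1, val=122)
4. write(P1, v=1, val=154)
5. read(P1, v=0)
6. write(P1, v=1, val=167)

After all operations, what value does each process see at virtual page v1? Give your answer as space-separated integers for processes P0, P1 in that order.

Op 1: fork(P0) -> P1. 2 ppages; refcounts: pp0:2 pp1:2
Op 2: write(P0, v1, 143). refcount(pp1)=2>1 -> COPY to pp2. 3 ppages; refcounts: pp0:2 pp1:1 pp2:1
Op 3: write(P0, v1, 122). refcount(pp2)=1 -> write in place. 3 ppages; refcounts: pp0:2 pp1:1 pp2:1
Op 4: write(P1, v1, 154). refcount(pp1)=1 -> write in place. 3 ppages; refcounts: pp0:2 pp1:1 pp2:1
Op 5: read(P1, v0) -> 24. No state change.
Op 6: write(P1, v1, 167). refcount(pp1)=1 -> write in place. 3 ppages; refcounts: pp0:2 pp1:1 pp2:1
P0: v1 -> pp2 = 122
P1: v1 -> pp1 = 167

Answer: 122 167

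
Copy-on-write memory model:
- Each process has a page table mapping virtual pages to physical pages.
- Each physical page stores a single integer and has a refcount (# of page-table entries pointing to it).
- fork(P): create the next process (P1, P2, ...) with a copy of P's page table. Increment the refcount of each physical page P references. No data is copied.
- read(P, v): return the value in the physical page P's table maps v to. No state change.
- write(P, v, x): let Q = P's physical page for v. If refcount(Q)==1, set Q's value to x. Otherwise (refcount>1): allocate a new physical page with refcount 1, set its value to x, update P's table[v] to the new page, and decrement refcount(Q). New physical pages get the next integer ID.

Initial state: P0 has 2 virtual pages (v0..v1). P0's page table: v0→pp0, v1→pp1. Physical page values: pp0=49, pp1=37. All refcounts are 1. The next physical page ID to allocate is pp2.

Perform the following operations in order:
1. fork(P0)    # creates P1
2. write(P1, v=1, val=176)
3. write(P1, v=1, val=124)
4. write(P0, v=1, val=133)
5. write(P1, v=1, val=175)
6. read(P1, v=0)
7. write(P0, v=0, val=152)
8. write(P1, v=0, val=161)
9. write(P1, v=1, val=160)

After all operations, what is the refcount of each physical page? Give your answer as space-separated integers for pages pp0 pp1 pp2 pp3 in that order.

Op 1: fork(P0) -> P1. 2 ppages; refcounts: pp0:2 pp1:2
Op 2: write(P1, v1, 176). refcount(pp1)=2>1 -> COPY to pp2. 3 ppages; refcounts: pp0:2 pp1:1 pp2:1
Op 3: write(P1, v1, 124). refcount(pp2)=1 -> write in place. 3 ppages; refcounts: pp0:2 pp1:1 pp2:1
Op 4: write(P0, v1, 133). refcount(pp1)=1 -> write in place. 3 ppages; refcounts: pp0:2 pp1:1 pp2:1
Op 5: write(P1, v1, 175). refcount(pp2)=1 -> write in place. 3 ppages; refcounts: pp0:2 pp1:1 pp2:1
Op 6: read(P1, v0) -> 49. No state change.
Op 7: write(P0, v0, 152). refcount(pp0)=2>1 -> COPY to pp3. 4 ppages; refcounts: pp0:1 pp1:1 pp2:1 pp3:1
Op 8: write(P1, v0, 161). refcount(pp0)=1 -> write in place. 4 ppages; refcounts: pp0:1 pp1:1 pp2:1 pp3:1
Op 9: write(P1, v1, 160). refcount(pp2)=1 -> write in place. 4 ppages; refcounts: pp0:1 pp1:1 pp2:1 pp3:1

Answer: 1 1 1 1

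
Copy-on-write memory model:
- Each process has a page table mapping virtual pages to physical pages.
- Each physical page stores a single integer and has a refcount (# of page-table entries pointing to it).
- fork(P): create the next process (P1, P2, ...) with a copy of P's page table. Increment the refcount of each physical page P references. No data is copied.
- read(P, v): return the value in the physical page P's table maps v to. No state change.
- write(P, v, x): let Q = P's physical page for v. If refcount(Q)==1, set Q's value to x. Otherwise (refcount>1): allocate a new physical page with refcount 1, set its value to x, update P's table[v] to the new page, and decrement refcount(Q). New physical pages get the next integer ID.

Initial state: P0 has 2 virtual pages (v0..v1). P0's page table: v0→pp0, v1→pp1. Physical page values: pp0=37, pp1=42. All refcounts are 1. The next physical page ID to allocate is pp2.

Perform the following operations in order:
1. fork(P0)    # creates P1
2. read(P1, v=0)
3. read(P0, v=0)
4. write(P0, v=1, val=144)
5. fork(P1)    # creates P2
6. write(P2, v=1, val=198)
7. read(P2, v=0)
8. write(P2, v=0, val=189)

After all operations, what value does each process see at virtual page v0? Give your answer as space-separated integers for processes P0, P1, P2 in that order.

Answer: 37 37 189

Derivation:
Op 1: fork(P0) -> P1. 2 ppages; refcounts: pp0:2 pp1:2
Op 2: read(P1, v0) -> 37. No state change.
Op 3: read(P0, v0) -> 37. No state change.
Op 4: write(P0, v1, 144). refcount(pp1)=2>1 -> COPY to pp2. 3 ppages; refcounts: pp0:2 pp1:1 pp2:1
Op 5: fork(P1) -> P2. 3 ppages; refcounts: pp0:3 pp1:2 pp2:1
Op 6: write(P2, v1, 198). refcount(pp1)=2>1 -> COPY to pp3. 4 ppages; refcounts: pp0:3 pp1:1 pp2:1 pp3:1
Op 7: read(P2, v0) -> 37. No state change.
Op 8: write(P2, v0, 189). refcount(pp0)=3>1 -> COPY to pp4. 5 ppages; refcounts: pp0:2 pp1:1 pp2:1 pp3:1 pp4:1
P0: v0 -> pp0 = 37
P1: v0 -> pp0 = 37
P2: v0 -> pp4 = 189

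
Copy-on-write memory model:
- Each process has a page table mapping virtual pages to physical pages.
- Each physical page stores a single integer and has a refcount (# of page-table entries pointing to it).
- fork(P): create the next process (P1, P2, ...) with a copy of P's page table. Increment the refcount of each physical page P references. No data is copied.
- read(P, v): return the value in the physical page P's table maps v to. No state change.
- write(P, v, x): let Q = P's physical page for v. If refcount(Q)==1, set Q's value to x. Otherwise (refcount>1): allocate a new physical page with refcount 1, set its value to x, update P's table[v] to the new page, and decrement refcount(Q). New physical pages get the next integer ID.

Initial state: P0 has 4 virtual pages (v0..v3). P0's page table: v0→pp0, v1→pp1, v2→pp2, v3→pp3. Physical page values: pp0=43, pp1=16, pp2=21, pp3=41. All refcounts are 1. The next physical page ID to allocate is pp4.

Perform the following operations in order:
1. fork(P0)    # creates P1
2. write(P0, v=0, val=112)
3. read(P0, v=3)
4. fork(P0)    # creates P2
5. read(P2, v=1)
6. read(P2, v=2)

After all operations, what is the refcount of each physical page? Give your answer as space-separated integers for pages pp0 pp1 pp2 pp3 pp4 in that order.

Answer: 1 3 3 3 2

Derivation:
Op 1: fork(P0) -> P1. 4 ppages; refcounts: pp0:2 pp1:2 pp2:2 pp3:2
Op 2: write(P0, v0, 112). refcount(pp0)=2>1 -> COPY to pp4. 5 ppages; refcounts: pp0:1 pp1:2 pp2:2 pp3:2 pp4:1
Op 3: read(P0, v3) -> 41. No state change.
Op 4: fork(P0) -> P2. 5 ppages; refcounts: pp0:1 pp1:3 pp2:3 pp3:3 pp4:2
Op 5: read(P2, v1) -> 16. No state change.
Op 6: read(P2, v2) -> 21. No state change.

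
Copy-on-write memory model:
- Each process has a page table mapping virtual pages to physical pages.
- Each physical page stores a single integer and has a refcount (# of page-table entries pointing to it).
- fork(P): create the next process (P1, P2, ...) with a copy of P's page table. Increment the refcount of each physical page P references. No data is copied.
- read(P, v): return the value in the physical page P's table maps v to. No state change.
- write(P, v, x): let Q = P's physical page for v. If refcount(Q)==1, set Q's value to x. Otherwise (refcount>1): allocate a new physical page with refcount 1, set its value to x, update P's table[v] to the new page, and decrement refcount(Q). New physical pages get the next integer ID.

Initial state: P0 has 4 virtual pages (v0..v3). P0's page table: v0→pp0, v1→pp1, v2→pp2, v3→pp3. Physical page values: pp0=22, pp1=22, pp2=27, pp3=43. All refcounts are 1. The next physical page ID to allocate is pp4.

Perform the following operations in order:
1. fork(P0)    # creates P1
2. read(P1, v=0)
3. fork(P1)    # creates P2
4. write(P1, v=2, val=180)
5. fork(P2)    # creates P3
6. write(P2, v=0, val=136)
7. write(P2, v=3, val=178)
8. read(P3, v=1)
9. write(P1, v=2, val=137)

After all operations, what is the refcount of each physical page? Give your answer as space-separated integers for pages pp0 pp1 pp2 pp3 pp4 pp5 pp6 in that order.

Answer: 3 4 3 3 1 1 1

Derivation:
Op 1: fork(P0) -> P1. 4 ppages; refcounts: pp0:2 pp1:2 pp2:2 pp3:2
Op 2: read(P1, v0) -> 22. No state change.
Op 3: fork(P1) -> P2. 4 ppages; refcounts: pp0:3 pp1:3 pp2:3 pp3:3
Op 4: write(P1, v2, 180). refcount(pp2)=3>1 -> COPY to pp4. 5 ppages; refcounts: pp0:3 pp1:3 pp2:2 pp3:3 pp4:1
Op 5: fork(P2) -> P3. 5 ppages; refcounts: pp0:4 pp1:4 pp2:3 pp3:4 pp4:1
Op 6: write(P2, v0, 136). refcount(pp0)=4>1 -> COPY to pp5. 6 ppages; refcounts: pp0:3 pp1:4 pp2:3 pp3:4 pp4:1 pp5:1
Op 7: write(P2, v3, 178). refcount(pp3)=4>1 -> COPY to pp6. 7 ppages; refcounts: pp0:3 pp1:4 pp2:3 pp3:3 pp4:1 pp5:1 pp6:1
Op 8: read(P3, v1) -> 22. No state change.
Op 9: write(P1, v2, 137). refcount(pp4)=1 -> write in place. 7 ppages; refcounts: pp0:3 pp1:4 pp2:3 pp3:3 pp4:1 pp5:1 pp6:1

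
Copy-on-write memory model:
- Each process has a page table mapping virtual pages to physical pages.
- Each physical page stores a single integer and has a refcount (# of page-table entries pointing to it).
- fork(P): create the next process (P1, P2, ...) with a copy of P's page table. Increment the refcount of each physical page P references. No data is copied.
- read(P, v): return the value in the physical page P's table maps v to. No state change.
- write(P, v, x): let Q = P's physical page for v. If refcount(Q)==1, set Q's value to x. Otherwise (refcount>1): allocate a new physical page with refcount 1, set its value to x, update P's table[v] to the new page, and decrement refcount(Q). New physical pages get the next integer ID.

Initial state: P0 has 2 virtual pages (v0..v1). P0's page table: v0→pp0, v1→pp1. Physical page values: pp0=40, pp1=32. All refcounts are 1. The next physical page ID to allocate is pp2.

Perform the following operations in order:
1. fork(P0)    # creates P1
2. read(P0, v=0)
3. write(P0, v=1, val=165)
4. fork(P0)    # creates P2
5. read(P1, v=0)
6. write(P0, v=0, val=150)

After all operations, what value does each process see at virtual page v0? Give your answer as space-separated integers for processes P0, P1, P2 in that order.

Op 1: fork(P0) -> P1. 2 ppages; refcounts: pp0:2 pp1:2
Op 2: read(P0, v0) -> 40. No state change.
Op 3: write(P0, v1, 165). refcount(pp1)=2>1 -> COPY to pp2. 3 ppages; refcounts: pp0:2 pp1:1 pp2:1
Op 4: fork(P0) -> P2. 3 ppages; refcounts: pp0:3 pp1:1 pp2:2
Op 5: read(P1, v0) -> 40. No state change.
Op 6: write(P0, v0, 150). refcount(pp0)=3>1 -> COPY to pp3. 4 ppages; refcounts: pp0:2 pp1:1 pp2:2 pp3:1
P0: v0 -> pp3 = 150
P1: v0 -> pp0 = 40
P2: v0 -> pp0 = 40

Answer: 150 40 40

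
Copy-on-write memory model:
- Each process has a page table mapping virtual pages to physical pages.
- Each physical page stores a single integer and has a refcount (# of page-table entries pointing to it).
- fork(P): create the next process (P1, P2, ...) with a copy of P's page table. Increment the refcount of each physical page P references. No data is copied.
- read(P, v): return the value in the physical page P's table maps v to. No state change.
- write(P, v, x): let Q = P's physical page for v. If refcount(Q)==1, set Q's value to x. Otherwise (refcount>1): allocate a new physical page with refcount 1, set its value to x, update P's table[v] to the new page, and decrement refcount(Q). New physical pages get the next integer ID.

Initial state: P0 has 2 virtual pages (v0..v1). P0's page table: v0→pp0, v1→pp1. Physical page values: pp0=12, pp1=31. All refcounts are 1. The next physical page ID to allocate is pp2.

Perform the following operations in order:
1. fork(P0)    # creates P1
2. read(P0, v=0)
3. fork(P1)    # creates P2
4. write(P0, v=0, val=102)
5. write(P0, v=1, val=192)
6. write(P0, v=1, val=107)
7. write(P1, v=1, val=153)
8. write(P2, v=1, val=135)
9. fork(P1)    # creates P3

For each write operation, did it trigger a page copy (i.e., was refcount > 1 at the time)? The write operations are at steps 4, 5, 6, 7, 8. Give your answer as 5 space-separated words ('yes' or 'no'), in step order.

Op 1: fork(P0) -> P1. 2 ppages; refcounts: pp0:2 pp1:2
Op 2: read(P0, v0) -> 12. No state change.
Op 3: fork(P1) -> P2. 2 ppages; refcounts: pp0:3 pp1:3
Op 4: write(P0, v0, 102). refcount(pp0)=3>1 -> COPY to pp2. 3 ppages; refcounts: pp0:2 pp1:3 pp2:1
Op 5: write(P0, v1, 192). refcount(pp1)=3>1 -> COPY to pp3. 4 ppages; refcounts: pp0:2 pp1:2 pp2:1 pp3:1
Op 6: write(P0, v1, 107). refcount(pp3)=1 -> write in place. 4 ppages; refcounts: pp0:2 pp1:2 pp2:1 pp3:1
Op 7: write(P1, v1, 153). refcount(pp1)=2>1 -> COPY to pp4. 5 ppages; refcounts: pp0:2 pp1:1 pp2:1 pp3:1 pp4:1
Op 8: write(P2, v1, 135). refcount(pp1)=1 -> write in place. 5 ppages; refcounts: pp0:2 pp1:1 pp2:1 pp3:1 pp4:1
Op 9: fork(P1) -> P3. 5 ppages; refcounts: pp0:3 pp1:1 pp2:1 pp3:1 pp4:2

yes yes no yes no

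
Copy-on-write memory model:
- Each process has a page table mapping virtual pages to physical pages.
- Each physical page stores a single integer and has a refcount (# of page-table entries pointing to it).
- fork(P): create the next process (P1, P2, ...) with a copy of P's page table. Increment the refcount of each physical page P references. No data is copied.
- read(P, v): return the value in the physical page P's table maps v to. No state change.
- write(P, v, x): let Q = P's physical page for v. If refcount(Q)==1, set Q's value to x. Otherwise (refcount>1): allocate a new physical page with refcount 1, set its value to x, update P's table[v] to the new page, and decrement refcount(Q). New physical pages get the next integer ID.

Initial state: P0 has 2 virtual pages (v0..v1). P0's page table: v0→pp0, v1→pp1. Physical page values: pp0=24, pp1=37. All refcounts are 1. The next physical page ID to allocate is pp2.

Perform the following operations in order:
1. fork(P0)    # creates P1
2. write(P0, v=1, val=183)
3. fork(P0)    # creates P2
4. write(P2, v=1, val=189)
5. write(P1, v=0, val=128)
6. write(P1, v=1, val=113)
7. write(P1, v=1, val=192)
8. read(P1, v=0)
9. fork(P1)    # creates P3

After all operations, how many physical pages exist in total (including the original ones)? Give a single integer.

Answer: 5

Derivation:
Op 1: fork(P0) -> P1. 2 ppages; refcounts: pp0:2 pp1:2
Op 2: write(P0, v1, 183). refcount(pp1)=2>1 -> COPY to pp2. 3 ppages; refcounts: pp0:2 pp1:1 pp2:1
Op 3: fork(P0) -> P2. 3 ppages; refcounts: pp0:3 pp1:1 pp2:2
Op 4: write(P2, v1, 189). refcount(pp2)=2>1 -> COPY to pp3. 4 ppages; refcounts: pp0:3 pp1:1 pp2:1 pp3:1
Op 5: write(P1, v0, 128). refcount(pp0)=3>1 -> COPY to pp4. 5 ppages; refcounts: pp0:2 pp1:1 pp2:1 pp3:1 pp4:1
Op 6: write(P1, v1, 113). refcount(pp1)=1 -> write in place. 5 ppages; refcounts: pp0:2 pp1:1 pp2:1 pp3:1 pp4:1
Op 7: write(P1, v1, 192). refcount(pp1)=1 -> write in place. 5 ppages; refcounts: pp0:2 pp1:1 pp2:1 pp3:1 pp4:1
Op 8: read(P1, v0) -> 128. No state change.
Op 9: fork(P1) -> P3. 5 ppages; refcounts: pp0:2 pp1:2 pp2:1 pp3:1 pp4:2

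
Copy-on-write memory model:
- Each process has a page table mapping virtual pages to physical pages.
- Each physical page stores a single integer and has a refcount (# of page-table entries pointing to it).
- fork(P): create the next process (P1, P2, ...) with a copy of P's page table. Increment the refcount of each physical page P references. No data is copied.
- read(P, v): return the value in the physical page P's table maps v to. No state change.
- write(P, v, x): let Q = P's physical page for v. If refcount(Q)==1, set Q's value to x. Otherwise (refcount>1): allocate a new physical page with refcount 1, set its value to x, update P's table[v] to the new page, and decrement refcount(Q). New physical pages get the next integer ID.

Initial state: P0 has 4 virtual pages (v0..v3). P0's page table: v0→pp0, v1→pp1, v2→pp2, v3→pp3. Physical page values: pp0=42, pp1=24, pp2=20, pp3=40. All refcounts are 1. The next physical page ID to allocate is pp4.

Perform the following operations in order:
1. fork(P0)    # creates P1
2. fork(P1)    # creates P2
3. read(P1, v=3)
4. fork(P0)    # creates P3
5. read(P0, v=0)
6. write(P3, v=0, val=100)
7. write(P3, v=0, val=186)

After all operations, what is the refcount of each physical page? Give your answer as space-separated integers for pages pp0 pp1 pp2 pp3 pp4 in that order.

Answer: 3 4 4 4 1

Derivation:
Op 1: fork(P0) -> P1. 4 ppages; refcounts: pp0:2 pp1:2 pp2:2 pp3:2
Op 2: fork(P1) -> P2. 4 ppages; refcounts: pp0:3 pp1:3 pp2:3 pp3:3
Op 3: read(P1, v3) -> 40. No state change.
Op 4: fork(P0) -> P3. 4 ppages; refcounts: pp0:4 pp1:4 pp2:4 pp3:4
Op 5: read(P0, v0) -> 42. No state change.
Op 6: write(P3, v0, 100). refcount(pp0)=4>1 -> COPY to pp4. 5 ppages; refcounts: pp0:3 pp1:4 pp2:4 pp3:4 pp4:1
Op 7: write(P3, v0, 186). refcount(pp4)=1 -> write in place. 5 ppages; refcounts: pp0:3 pp1:4 pp2:4 pp3:4 pp4:1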